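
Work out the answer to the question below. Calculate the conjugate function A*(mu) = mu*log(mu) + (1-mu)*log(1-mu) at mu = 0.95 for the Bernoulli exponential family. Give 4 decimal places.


Legendre transform for Bernoulli:
A*(mu) = mu*log(mu) + (1-mu)*log(1-mu).
mu = 0.95, 1-mu = 0.05.
mu*log(mu) = 0.95*log(0.95) = -0.048729.
(1-mu)*log(1-mu) = 0.05*log(0.05) = -0.149787.
A* = -0.048729 + -0.149787 = -0.1985

-0.1985


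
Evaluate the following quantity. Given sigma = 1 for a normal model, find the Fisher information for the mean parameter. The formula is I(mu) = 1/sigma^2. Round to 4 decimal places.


The Fisher information for the mean of a normal distribution is I(mu) = 1/sigma^2.
sigma = 1, so sigma^2 = 1.
I(mu) = 1/1 = 1.0000

1.0000


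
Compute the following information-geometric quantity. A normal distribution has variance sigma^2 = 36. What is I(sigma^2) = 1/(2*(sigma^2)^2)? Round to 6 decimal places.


Fisher information for variance: I(sigma^2) = 1/(2*sigma^4).
sigma^2 = 36, so sigma^4 = 1296.
I = 1/(2*1296) = 1/2592 = 0.000386

0.000386


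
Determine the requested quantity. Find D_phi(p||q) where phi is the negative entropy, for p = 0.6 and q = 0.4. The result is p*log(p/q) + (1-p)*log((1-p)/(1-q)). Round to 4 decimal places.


Bregman divergence with negative entropy generator:
D = p*log(p/q) + (1-p)*log((1-p)/(1-q)).
p = 0.6, q = 0.4.
p*log(p/q) = 0.6*log(0.6/0.4) = 0.243279.
(1-p)*log((1-p)/(1-q)) = 0.4*log(0.4/0.6) = -0.162186.
D = 0.243279 + -0.162186 = 0.0811

0.0811


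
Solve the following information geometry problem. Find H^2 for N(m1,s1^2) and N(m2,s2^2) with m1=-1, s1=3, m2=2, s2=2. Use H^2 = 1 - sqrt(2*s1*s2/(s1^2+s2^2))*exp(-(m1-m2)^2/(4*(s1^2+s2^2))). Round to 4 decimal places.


Squared Hellinger distance for Gaussians:
H^2 = 1 - sqrt(2*s1*s2/(s1^2+s2^2)) * exp(-(m1-m2)^2/(4*(s1^2+s2^2))).
s1^2 = 9, s2^2 = 4, s1^2+s2^2 = 13.
sqrt(2*3*2/(13)) = 0.960769.
(m1-m2)^2 = (-3)^2 = 9.
exp(-9/(4*13)) = exp(-0.173077) = 0.841073.
H^2 = 1 - 0.960769*0.841073 = 0.1919

0.1919


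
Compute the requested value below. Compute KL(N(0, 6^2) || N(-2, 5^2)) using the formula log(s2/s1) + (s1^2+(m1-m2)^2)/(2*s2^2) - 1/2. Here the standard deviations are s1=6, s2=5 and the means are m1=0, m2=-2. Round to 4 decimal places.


KL divergence between normal distributions:
KL = log(s2/s1) + (s1^2 + (m1-m2)^2)/(2*s2^2) - 1/2.
log(5/6) = -0.182322.
(6^2 + (0--2)^2)/(2*5^2) = (36 + 4)/50 = 0.8.
KL = -0.182322 + 0.8 - 0.5 = 0.1177

0.1177


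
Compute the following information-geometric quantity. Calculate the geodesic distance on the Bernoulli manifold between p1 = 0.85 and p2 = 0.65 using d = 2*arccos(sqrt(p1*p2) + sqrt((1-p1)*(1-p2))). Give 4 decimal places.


Geodesic distance on Bernoulli manifold:
d(p1,p2) = 2*arccos(sqrt(p1*p2) + sqrt((1-p1)*(1-p2))).
sqrt(p1*p2) = sqrt(0.85*0.65) = 0.743303.
sqrt((1-p1)*(1-p2)) = sqrt(0.15*0.35) = 0.229129.
arg = 0.743303 + 0.229129 = 0.972432.
d = 2*arccos(0.972432) = 0.4707

0.4707


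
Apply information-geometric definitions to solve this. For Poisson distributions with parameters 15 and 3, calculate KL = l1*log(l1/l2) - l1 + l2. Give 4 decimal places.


KL divergence for Poisson:
KL = l1*log(l1/l2) - l1 + l2.
l1 = 15, l2 = 3.
log(15/3) = 1.609438.
l1*log(l1/l2) = 15 * 1.609438 = 24.141569.
KL = 24.141569 - 15 + 3 = 12.1416

12.1416


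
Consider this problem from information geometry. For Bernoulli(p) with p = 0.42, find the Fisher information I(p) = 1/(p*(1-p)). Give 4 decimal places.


For Bernoulli(p), Fisher information is I(p) = 1/(p*(1-p)).
p = 0.42, 1-p = 0.58.
p*(1-p) = 0.2436.
I(p) = 1/0.2436 = 4.1051

4.1051


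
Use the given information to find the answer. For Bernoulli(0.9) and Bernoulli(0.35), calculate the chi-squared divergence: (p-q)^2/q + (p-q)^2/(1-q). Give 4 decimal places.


Chi-squared divergence between Bernoulli distributions:
chi^2 = (p-q)^2/q + (p-q)^2/(1-q).
p = 0.9, q = 0.35, p-q = 0.55.
(p-q)^2 = 0.3025.
term1 = 0.3025/0.35 = 0.864286.
term2 = 0.3025/0.65 = 0.465385.
chi^2 = 0.864286 + 0.465385 = 1.3297

1.3297


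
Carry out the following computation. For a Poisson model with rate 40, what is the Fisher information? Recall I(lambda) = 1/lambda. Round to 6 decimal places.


Fisher information for Poisson: I(lambda) = 1/lambda.
lambda = 40.
I(lambda) = 1/40 = 0.025000

0.025000


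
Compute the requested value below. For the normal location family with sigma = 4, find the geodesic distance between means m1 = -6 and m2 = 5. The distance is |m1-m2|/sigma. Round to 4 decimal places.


On the fixed-variance normal subfamily, geodesic distance = |m1-m2|/sigma.
|-6 - 5| = 11.
sigma = 4.
d = 11/4 = 2.7500

2.7500


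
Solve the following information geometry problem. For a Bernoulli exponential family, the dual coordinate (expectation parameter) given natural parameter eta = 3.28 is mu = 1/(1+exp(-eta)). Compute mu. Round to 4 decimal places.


Dual coordinate (expectation parameter) for Bernoulli:
mu = 1/(1+exp(-eta)).
eta = 3.28.
exp(-eta) = exp(-3.28) = 0.037628.
mu = 1/(1+0.037628) = 0.9637

0.9637


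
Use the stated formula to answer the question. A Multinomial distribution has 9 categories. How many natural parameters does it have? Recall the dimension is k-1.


Exponential family dimension calculation:
For Multinomial with k=9 categories, dim = k-1 = 8.

8


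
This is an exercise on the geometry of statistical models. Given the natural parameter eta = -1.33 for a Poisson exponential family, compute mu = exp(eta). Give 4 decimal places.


Expectation parameter for Poisson exponential family:
mu = exp(eta).
eta = -1.33.
mu = exp(-1.33) = 0.2645

0.2645


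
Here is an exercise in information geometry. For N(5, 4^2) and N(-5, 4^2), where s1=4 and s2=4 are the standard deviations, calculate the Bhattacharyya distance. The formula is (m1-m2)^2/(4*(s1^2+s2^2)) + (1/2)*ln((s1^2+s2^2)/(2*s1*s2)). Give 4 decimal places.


Bhattacharyya distance between two Gaussians:
DB = (m1-m2)^2/(4*(s1^2+s2^2)) + (1/2)*ln((s1^2+s2^2)/(2*s1*s2)).
(m1-m2)^2 = (10)^2 = 100.
s1^2+s2^2 = 16 + 16 = 32.
term1 = 100/128 = 0.78125.
term2 = 0.5*ln(32/32.0) = 0.0.
DB = 0.78125 + 0.0 = 0.7813

0.7813


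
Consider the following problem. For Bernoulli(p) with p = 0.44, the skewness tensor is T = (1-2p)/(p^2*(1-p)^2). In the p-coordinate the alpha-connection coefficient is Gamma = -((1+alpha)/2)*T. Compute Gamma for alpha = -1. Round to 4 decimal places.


Skewness (Amari-Chentsov) tensor: T = (1-2p)/(p^2*(1-p)^2).
p = 0.44, 1-2p = 0.12, p^2 = 0.1936, (1-p)^2 = 0.3136.
T = 0.12/(0.1936 * 0.3136) = 1.976514.
In the p-coordinate, Gamma^(alpha) = Gamma^(0) - (alpha/2)*T with Gamma^(0) = (1/2)*g'(p) = -T/2,
so Gamma^(alpha) = -((1+alpha)/2)*T.
alpha = -1, -(1+alpha)/2 = 0.0.
Gamma = 0.0 * 1.976514 = 0.0000

0.0000


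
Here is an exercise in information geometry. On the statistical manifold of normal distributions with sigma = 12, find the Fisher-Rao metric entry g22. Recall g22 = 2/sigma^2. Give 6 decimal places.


For the 2-parameter normal family, the Fisher metric has:
  g11 = 1/sigma^2, g22 = 2/sigma^2.
sigma = 12, sigma^2 = 144.
g22 = 0.013889

0.013889


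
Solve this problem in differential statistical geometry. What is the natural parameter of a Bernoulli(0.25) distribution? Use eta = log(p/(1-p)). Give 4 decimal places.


Natural parameter for Bernoulli: eta = log(p/(1-p)).
p = 0.25, 1-p = 0.75.
p/(1-p) = 0.333333.
eta = log(0.333333) = -1.0986

-1.0986


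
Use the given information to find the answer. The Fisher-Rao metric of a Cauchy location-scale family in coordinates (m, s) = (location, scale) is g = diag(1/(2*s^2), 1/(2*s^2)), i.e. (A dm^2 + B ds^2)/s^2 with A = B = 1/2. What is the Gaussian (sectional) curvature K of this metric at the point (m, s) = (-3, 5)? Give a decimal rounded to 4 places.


The metric has the form g = (A dm^2 + B ds^2)/s^2 with A = 1/2, B = 1/2.
Substitute u = sqrt(A/B)*m: g = B*(du^2 + ds^2)/s^2, i.e. B times the
Poincare upper half-plane metric, which has constant Gaussian curvature -1.
Scaling a 2D metric by a constant c divides the Gaussian curvature by c,
so K = -1/B = -1/(1/2) = -2.0000 everywhere (the point (m, s) = (-3, 5) is irrelevant:
the curvature is constant).
The requested Gaussian curvature is K = -2.0000.

-2.0000


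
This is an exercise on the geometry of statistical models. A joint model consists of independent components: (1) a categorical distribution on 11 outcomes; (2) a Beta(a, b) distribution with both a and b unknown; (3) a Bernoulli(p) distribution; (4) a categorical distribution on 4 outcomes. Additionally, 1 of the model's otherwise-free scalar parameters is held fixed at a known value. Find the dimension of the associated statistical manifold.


The dimension of a statistical manifold equals the number of free
(independent) real parameters of the model. For a product of independent
blocks the parameter counts add.
- categorical on 11 outcomes (probabilities sum to 1): 11-1 = 10.
- Beta (a, b): 2.
- Bernoulli (p): 1.
- categorical on 4 outcomes (probabilities sum to 1): 4-1 = 3.
Total = 10 + 2 + 1 + 3 = 16.
1 parameter(s) fixed at known values: 16 - 1 = 15.
Dimension = 15

15


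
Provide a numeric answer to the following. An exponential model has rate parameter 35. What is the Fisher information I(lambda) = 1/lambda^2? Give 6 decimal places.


Fisher information for exponential: I(lambda) = 1/lambda^2.
lambda = 35, lambda^2 = 1225.
I = 1/1225 = 0.000816

0.000816


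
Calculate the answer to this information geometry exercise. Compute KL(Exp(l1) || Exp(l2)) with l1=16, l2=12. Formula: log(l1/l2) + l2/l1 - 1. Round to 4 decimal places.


KL divergence for exponential family:
KL = log(l1/l2) + l2/l1 - 1.
log(16/12) = 0.287682.
12/16 = 0.75.
KL = 0.287682 + 0.75 - 1 = 0.0377

0.0377


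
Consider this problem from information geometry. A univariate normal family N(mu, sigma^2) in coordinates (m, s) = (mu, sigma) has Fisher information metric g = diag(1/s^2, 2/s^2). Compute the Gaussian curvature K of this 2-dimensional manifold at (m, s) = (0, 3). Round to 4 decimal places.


The metric has the form g = (A dm^2 + B ds^2)/s^2 with A = 1, B = 2.
Substitute u = sqrt(A/B)*m: g = B*(du^2 + ds^2)/s^2, i.e. B times the
Poincare upper half-plane metric, which has constant Gaussian curvature -1.
Scaling a 2D metric by a constant c divides the Gaussian curvature by c,
so K = -1/B = -1/(2) = -0.5000 everywhere (the point (m, s) = (0, 3) is irrelevant:
the curvature is constant).
The requested Gaussian curvature is K = -0.5000.

-0.5000


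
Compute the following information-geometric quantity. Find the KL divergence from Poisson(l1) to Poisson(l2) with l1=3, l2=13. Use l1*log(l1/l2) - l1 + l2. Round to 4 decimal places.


KL divergence for Poisson:
KL = l1*log(l1/l2) - l1 + l2.
l1 = 3, l2 = 13.
log(3/13) = -1.466337.
l1*log(l1/l2) = 3 * -1.466337 = -4.399011.
KL = -4.399011 - 3 + 13 = 5.6010

5.6010


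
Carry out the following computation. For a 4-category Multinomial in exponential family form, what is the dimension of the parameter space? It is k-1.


Exponential family dimension calculation:
For Multinomial with k=4 categories, dim = k-1 = 3.

3


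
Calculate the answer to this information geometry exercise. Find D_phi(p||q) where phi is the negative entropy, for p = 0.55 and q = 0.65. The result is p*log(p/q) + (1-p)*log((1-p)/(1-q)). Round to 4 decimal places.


Bregman divergence with negative entropy generator:
D = p*log(p/q) + (1-p)*log((1-p)/(1-q)).
p = 0.55, q = 0.65.
p*log(p/q) = 0.55*log(0.55/0.65) = -0.09188.
(1-p)*log((1-p)/(1-q)) = 0.45*log(0.45/0.35) = 0.113091.
D = -0.09188 + 0.113091 = 0.0212

0.0212


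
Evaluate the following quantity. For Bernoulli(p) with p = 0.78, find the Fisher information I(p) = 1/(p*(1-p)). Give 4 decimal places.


For Bernoulli(p), Fisher information is I(p) = 1/(p*(1-p)).
p = 0.78, 1-p = 0.22.
p*(1-p) = 0.1716.
I(p) = 1/0.1716 = 5.8275

5.8275


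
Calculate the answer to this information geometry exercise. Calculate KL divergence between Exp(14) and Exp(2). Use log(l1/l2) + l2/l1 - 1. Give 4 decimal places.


KL divergence for exponential family:
KL = log(l1/l2) + l2/l1 - 1.
log(14/2) = 1.94591.
2/14 = 0.142857.
KL = 1.94591 + 0.142857 - 1 = 1.0888

1.0888


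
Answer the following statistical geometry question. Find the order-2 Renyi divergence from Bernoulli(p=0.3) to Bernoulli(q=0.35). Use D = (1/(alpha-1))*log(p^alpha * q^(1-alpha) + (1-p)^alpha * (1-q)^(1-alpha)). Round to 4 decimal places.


Renyi divergence of order alpha between Bernoulli distributions:
D = (1/(alpha-1))*log(p^alpha * q^(1-alpha) + (1-p)^alpha * (1-q)^(1-alpha)).
alpha = 2, p = 0.3, q = 0.35.
p^alpha * q^(1-alpha) = 0.3^2 * 0.35^-1 = 0.257143.
(1-p)^alpha * (1-q)^(1-alpha) = 0.7^2 * 0.65^-1 = 0.753846.
sum = 0.257143 + 0.753846 = 1.010989.
D = (1/1)*log(1.010989) = 0.0109

0.0109


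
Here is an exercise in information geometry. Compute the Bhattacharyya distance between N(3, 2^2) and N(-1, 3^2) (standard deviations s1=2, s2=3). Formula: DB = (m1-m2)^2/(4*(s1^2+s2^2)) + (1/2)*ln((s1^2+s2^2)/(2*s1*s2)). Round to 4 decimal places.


Bhattacharyya distance between two Gaussians:
DB = (m1-m2)^2/(4*(s1^2+s2^2)) + (1/2)*ln((s1^2+s2^2)/(2*s1*s2)).
(m1-m2)^2 = (4)^2 = 16.
s1^2+s2^2 = 4 + 9 = 13.
term1 = 16/52 = 0.307692.
term2 = 0.5*ln(13/12.0) = 0.040021.
DB = 0.307692 + 0.040021 = 0.3477

0.3477


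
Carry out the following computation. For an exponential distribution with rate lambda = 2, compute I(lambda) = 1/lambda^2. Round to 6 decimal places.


Fisher information for exponential: I(lambda) = 1/lambda^2.
lambda = 2, lambda^2 = 4.
I = 1/4 = 0.250000

0.250000


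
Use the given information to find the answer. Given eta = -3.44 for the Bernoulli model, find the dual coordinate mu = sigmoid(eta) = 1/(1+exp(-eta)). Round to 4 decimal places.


Dual coordinate (expectation parameter) for Bernoulli:
mu = 1/(1+exp(-eta)).
eta = -3.44.
exp(-eta) = exp(3.44) = 31.186958.
mu = 1/(1+31.186958) = 0.0311

0.0311


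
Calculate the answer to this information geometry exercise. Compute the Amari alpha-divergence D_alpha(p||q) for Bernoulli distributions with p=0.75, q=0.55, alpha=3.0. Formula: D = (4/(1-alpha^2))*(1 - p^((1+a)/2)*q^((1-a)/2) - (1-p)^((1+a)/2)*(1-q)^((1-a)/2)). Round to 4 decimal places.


Amari alpha-divergence:
D = (4/(1-alpha^2))*(1 - p^((1+a)/2)*q^((1-a)/2) - (1-p)^((1+a)/2)*(1-q)^((1-a)/2)).
alpha = 3.0, p = 0.75, q = 0.55.
e1 = (1+alpha)/2 = 2.0, e2 = (1-alpha)/2 = -1.0.
t1 = p^e1 * q^e2 = 0.75^2.0 * 0.55^-1.0 = 1.022727.
t2 = (1-p)^e1 * (1-q)^e2 = 0.25^2.0 * 0.45^-1.0 = 0.138889.
4/(1-alpha^2) = -0.5.
D = -0.5*(1 - 1.022727 - 0.138889) = 0.0808

0.0808


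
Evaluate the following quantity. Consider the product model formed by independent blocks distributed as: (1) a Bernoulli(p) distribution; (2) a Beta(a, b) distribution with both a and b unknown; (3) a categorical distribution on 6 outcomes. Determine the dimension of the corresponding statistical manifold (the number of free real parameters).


The dimension of a statistical manifold equals the number of free
(independent) real parameters of the model. For a product of independent
blocks the parameter counts add.
- Bernoulli (p): 1.
- Beta (a, b): 2.
- categorical on 6 outcomes (probabilities sum to 1): 6-1 = 5.
Total = 1 + 2 + 5 = 8.
Dimension = 8

8


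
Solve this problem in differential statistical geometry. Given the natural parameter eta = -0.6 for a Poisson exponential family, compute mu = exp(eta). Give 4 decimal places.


Expectation parameter for Poisson exponential family:
mu = exp(eta).
eta = -0.6.
mu = exp(-0.6) = 0.5488

0.5488


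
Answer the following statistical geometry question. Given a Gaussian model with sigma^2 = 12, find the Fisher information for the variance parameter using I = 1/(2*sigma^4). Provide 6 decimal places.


Fisher information for variance: I(sigma^2) = 1/(2*sigma^4).
sigma^2 = 12, so sigma^4 = 144.
I = 1/(2*144) = 1/288 = 0.003472

0.003472


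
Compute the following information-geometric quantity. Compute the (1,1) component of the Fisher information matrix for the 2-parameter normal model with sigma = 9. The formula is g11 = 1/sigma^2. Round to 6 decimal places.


For the 2-parameter normal family, the Fisher metric has:
  g11 = 1/sigma^2, g22 = 2/sigma^2.
sigma = 9, sigma^2 = 81.
g11 = 0.012346

0.012346


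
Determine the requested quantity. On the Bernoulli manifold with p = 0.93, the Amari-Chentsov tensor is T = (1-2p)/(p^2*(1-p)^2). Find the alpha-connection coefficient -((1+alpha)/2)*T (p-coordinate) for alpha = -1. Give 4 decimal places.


Skewness (Amari-Chentsov) tensor: T = (1-2p)/(p^2*(1-p)^2).
p = 0.93, 1-2p = -0.86, p^2 = 0.8649, (1-p)^2 = 0.0049.
T = -0.86/(0.8649 * 0.0049) = -202.92543.
In the p-coordinate, Gamma^(alpha) = Gamma^(0) - (alpha/2)*T with Gamma^(0) = (1/2)*g'(p) = -T/2,
so Gamma^(alpha) = -((1+alpha)/2)*T.
alpha = -1, -(1+alpha)/2 = 0.0.
Gamma = 0.0 * -202.92543 = 0.0000

0.0000


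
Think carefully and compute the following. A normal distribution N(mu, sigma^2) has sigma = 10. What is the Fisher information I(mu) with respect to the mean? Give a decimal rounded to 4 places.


The Fisher information for the mean of a normal distribution is I(mu) = 1/sigma^2.
sigma = 10, so sigma^2 = 100.
I(mu) = 1/100 = 0.0100

0.0100


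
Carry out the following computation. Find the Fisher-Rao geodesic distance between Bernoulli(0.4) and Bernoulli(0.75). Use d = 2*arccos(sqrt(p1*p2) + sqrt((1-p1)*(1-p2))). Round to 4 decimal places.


Geodesic distance on Bernoulli manifold:
d(p1,p2) = 2*arccos(sqrt(p1*p2) + sqrt((1-p1)*(1-p2))).
sqrt(p1*p2) = sqrt(0.4*0.75) = 0.547723.
sqrt((1-p1)*(1-p2)) = sqrt(0.6*0.25) = 0.387298.
arg = 0.547723 + 0.387298 = 0.935021.
d = 2*arccos(0.935021) = 0.7250

0.7250


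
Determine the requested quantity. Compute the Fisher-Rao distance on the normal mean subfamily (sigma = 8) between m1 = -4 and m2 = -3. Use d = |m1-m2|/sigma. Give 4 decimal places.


On the fixed-variance normal subfamily, geodesic distance = |m1-m2|/sigma.
|-4 - -3| = 1.
sigma = 8.
d = 1/8 = 0.1250

0.1250


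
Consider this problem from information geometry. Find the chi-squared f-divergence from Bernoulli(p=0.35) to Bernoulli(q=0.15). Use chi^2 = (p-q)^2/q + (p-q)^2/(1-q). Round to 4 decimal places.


Chi-squared divergence between Bernoulli distributions:
chi^2 = (p-q)^2/q + (p-q)^2/(1-q).
p = 0.35, q = 0.15, p-q = 0.2.
(p-q)^2 = 0.04.
term1 = 0.04/0.15 = 0.266667.
term2 = 0.04/0.85 = 0.047059.
chi^2 = 0.266667 + 0.047059 = 0.3137

0.3137


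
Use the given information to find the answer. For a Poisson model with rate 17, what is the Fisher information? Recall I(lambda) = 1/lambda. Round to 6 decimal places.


Fisher information for Poisson: I(lambda) = 1/lambda.
lambda = 17.
I(lambda) = 1/17 = 0.058824

0.058824


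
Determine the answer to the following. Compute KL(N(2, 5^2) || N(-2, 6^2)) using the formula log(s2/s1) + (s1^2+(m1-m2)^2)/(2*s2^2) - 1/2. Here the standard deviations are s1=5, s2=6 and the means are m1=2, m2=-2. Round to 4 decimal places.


KL divergence between normal distributions:
KL = log(s2/s1) + (s1^2 + (m1-m2)^2)/(2*s2^2) - 1/2.
log(6/5) = 0.182322.
(5^2 + (2--2)^2)/(2*6^2) = (25 + 16)/72 = 0.569444.
KL = 0.182322 + 0.569444 - 0.5 = 0.2518

0.2518


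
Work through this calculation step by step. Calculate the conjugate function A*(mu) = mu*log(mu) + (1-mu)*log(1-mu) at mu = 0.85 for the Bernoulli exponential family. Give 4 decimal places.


Legendre transform for Bernoulli:
A*(mu) = mu*log(mu) + (1-mu)*log(1-mu).
mu = 0.85, 1-mu = 0.15.
mu*log(mu) = 0.85*log(0.85) = -0.138141.
(1-mu)*log(1-mu) = 0.15*log(0.15) = -0.284568.
A* = -0.138141 + -0.284568 = -0.4227

-0.4227


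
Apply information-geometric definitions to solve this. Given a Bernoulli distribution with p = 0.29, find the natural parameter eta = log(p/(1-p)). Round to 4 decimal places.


Natural parameter for Bernoulli: eta = log(p/(1-p)).
p = 0.29, 1-p = 0.71.
p/(1-p) = 0.408451.
eta = log(0.408451) = -0.8954

-0.8954


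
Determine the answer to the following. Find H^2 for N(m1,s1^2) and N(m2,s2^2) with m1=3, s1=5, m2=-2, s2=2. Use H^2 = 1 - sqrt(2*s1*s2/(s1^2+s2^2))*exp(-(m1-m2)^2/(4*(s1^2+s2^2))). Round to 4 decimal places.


Squared Hellinger distance for Gaussians:
H^2 = 1 - sqrt(2*s1*s2/(s1^2+s2^2)) * exp(-(m1-m2)^2/(4*(s1^2+s2^2))).
s1^2 = 25, s2^2 = 4, s1^2+s2^2 = 29.
sqrt(2*5*2/(29)) = 0.830455.
(m1-m2)^2 = (5)^2 = 25.
exp(-25/(4*29)) = exp(-0.215517) = 0.806124.
H^2 = 1 - 0.830455*0.806124 = 0.3306

0.3306


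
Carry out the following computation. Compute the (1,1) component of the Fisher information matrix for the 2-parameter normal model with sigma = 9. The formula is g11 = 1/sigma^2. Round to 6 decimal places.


For the 2-parameter normal family, the Fisher metric has:
  g11 = 1/sigma^2, g22 = 2/sigma^2.
sigma = 9, sigma^2 = 81.
g11 = 0.012346

0.012346


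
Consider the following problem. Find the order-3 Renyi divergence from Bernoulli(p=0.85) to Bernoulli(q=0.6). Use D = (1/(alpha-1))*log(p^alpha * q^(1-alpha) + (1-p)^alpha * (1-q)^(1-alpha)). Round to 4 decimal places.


Renyi divergence of order alpha between Bernoulli distributions:
D = (1/(alpha-1))*log(p^alpha * q^(1-alpha) + (1-p)^alpha * (1-q)^(1-alpha)).
alpha = 3, p = 0.85, q = 0.6.
p^alpha * q^(1-alpha) = 0.85^3 * 0.6^-2 = 1.705903.
(1-p)^alpha * (1-q)^(1-alpha) = 0.15^3 * 0.4^-2 = 0.021094.
sum = 1.705903 + 0.021094 = 1.726997.
D = (1/2)*log(1.726997) = 0.2732

0.2732


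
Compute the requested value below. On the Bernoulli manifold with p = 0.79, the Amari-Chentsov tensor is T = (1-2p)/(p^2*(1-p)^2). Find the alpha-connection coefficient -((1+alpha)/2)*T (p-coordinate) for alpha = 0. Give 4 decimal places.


Skewness (Amari-Chentsov) tensor: T = (1-2p)/(p^2*(1-p)^2).
p = 0.79, 1-2p = -0.58, p^2 = 0.6241, (1-p)^2 = 0.0441.
T = -0.58/(0.6241 * 0.0441) = -21.07343.
In the p-coordinate, Gamma^(alpha) = Gamma^(0) - (alpha/2)*T with Gamma^(0) = (1/2)*g'(p) = -T/2,
so Gamma^(alpha) = -((1+alpha)/2)*T.
alpha = 0, -(1+alpha)/2 = -0.5.
Gamma = -0.5 * -21.07343 = 10.5367

10.5367


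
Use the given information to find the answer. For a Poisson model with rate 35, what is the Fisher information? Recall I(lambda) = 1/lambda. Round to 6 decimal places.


Fisher information for Poisson: I(lambda) = 1/lambda.
lambda = 35.
I(lambda) = 1/35 = 0.028571

0.028571


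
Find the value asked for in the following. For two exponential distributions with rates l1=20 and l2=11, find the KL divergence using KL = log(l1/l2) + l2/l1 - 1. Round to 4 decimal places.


KL divergence for exponential family:
KL = log(l1/l2) + l2/l1 - 1.
log(20/11) = 0.597837.
11/20 = 0.55.
KL = 0.597837 + 0.55 - 1 = 0.1478

0.1478


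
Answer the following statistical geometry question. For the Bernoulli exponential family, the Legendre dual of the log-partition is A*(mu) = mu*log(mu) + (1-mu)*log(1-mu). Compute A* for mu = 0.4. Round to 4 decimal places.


Legendre transform for Bernoulli:
A*(mu) = mu*log(mu) + (1-mu)*log(1-mu).
mu = 0.4, 1-mu = 0.6.
mu*log(mu) = 0.4*log(0.4) = -0.366516.
(1-mu)*log(1-mu) = 0.6*log(0.6) = -0.306495.
A* = -0.366516 + -0.306495 = -0.6730

-0.6730


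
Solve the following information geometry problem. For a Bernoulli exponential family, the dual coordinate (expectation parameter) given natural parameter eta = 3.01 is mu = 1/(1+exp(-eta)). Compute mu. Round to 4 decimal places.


Dual coordinate (expectation parameter) for Bernoulli:
mu = 1/(1+exp(-eta)).
eta = 3.01.
exp(-eta) = exp(-3.01) = 0.049292.
mu = 1/(1+0.049292) = 0.9530

0.9530


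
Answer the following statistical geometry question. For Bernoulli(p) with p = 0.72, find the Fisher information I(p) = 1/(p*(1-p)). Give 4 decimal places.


For Bernoulli(p), Fisher information is I(p) = 1/(p*(1-p)).
p = 0.72, 1-p = 0.28.
p*(1-p) = 0.2016.
I(p) = 1/0.2016 = 4.9603

4.9603


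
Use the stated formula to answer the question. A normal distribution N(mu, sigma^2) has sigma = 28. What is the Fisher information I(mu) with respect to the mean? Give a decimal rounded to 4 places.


The Fisher information for the mean of a normal distribution is I(mu) = 1/sigma^2.
sigma = 28, so sigma^2 = 784.
I(mu) = 1/784 = 0.0013

0.0013


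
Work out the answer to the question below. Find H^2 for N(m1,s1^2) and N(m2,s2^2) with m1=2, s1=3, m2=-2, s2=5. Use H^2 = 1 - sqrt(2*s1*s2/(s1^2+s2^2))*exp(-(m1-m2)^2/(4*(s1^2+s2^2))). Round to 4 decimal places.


Squared Hellinger distance for Gaussians:
H^2 = 1 - sqrt(2*s1*s2/(s1^2+s2^2)) * exp(-(m1-m2)^2/(4*(s1^2+s2^2))).
s1^2 = 9, s2^2 = 25, s1^2+s2^2 = 34.
sqrt(2*3*5/(34)) = 0.939336.
(m1-m2)^2 = (4)^2 = 16.
exp(-16/(4*34)) = exp(-0.117647) = 0.88901.
H^2 = 1 - 0.939336*0.88901 = 0.1649

0.1649


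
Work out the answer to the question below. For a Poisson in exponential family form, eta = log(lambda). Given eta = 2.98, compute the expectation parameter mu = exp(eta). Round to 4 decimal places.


Expectation parameter for Poisson exponential family:
mu = exp(eta).
eta = 2.98.
mu = exp(2.98) = 19.6878

19.6878


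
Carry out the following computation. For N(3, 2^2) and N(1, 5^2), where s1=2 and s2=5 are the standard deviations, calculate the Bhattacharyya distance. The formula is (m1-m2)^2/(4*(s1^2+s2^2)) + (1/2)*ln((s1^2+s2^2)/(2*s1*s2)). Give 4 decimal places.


Bhattacharyya distance between two Gaussians:
DB = (m1-m2)^2/(4*(s1^2+s2^2)) + (1/2)*ln((s1^2+s2^2)/(2*s1*s2)).
(m1-m2)^2 = (2)^2 = 4.
s1^2+s2^2 = 4 + 25 = 29.
term1 = 4/116 = 0.034483.
term2 = 0.5*ln(29/20.0) = 0.185782.
DB = 0.034483 + 0.185782 = 0.2203

0.2203


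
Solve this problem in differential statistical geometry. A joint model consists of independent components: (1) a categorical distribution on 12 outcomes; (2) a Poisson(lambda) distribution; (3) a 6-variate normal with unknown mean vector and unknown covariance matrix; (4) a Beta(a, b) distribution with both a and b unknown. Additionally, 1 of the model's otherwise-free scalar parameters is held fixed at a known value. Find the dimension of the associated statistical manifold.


The dimension of a statistical manifold equals the number of free
(independent) real parameters of the model. For a product of independent
blocks the parameter counts add.
- categorical on 12 outcomes (probabilities sum to 1): 12-1 = 11.
- Poisson (lambda): 1.
- 6-variate normal: 6 (mean) + 6*7/2 = 21 (symmetric covariance) = 27.
- Beta (a, b): 2.
Total = 11 + 1 + 27 + 2 = 41.
1 parameter(s) fixed at known values: 41 - 1 = 40.
Dimension = 40

40


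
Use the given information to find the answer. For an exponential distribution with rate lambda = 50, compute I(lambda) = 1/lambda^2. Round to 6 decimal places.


Fisher information for exponential: I(lambda) = 1/lambda^2.
lambda = 50, lambda^2 = 2500.
I = 1/2500 = 0.000400

0.000400


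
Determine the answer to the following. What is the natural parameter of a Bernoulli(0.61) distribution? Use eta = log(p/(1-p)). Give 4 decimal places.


Natural parameter for Bernoulli: eta = log(p/(1-p)).
p = 0.61, 1-p = 0.39.
p/(1-p) = 1.564103.
eta = log(1.564103) = 0.4473

0.4473


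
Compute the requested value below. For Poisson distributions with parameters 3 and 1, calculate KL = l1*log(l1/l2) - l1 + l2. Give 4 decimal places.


KL divergence for Poisson:
KL = l1*log(l1/l2) - l1 + l2.
l1 = 3, l2 = 1.
log(3/1) = 1.098612.
l1*log(l1/l2) = 3 * 1.098612 = 3.295837.
KL = 3.295837 - 3 + 1 = 1.2958

1.2958


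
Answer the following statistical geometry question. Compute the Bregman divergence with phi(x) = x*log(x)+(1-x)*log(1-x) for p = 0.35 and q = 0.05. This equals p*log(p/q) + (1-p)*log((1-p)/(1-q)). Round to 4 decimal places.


Bregman divergence with negative entropy generator:
D = p*log(p/q) + (1-p)*log((1-p)/(1-q)).
p = 0.35, q = 0.05.
p*log(p/q) = 0.35*log(0.35/0.05) = 0.681069.
(1-p)*log((1-p)/(1-q)) = 0.65*log(0.65/0.95) = -0.246668.
D = 0.681069 + -0.246668 = 0.4344

0.4344


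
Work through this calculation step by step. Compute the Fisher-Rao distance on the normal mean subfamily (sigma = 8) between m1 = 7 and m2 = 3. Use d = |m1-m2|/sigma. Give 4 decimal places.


On the fixed-variance normal subfamily, geodesic distance = |m1-m2|/sigma.
|7 - 3| = 4.
sigma = 8.
d = 4/8 = 0.5000

0.5000


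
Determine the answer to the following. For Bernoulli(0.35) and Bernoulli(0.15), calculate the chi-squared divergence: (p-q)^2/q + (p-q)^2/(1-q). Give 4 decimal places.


Chi-squared divergence between Bernoulli distributions:
chi^2 = (p-q)^2/q + (p-q)^2/(1-q).
p = 0.35, q = 0.15, p-q = 0.2.
(p-q)^2 = 0.04.
term1 = 0.04/0.15 = 0.266667.
term2 = 0.04/0.85 = 0.047059.
chi^2 = 0.266667 + 0.047059 = 0.3137

0.3137


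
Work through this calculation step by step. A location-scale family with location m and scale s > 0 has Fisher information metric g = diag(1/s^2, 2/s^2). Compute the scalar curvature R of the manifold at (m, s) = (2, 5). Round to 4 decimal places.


The metric has the form g = (A dm^2 + B ds^2)/s^2 with A = 1, B = 2.
Substitute u = sqrt(A/B)*m: g = B*(du^2 + ds^2)/s^2, i.e. B times the
Poincare upper half-plane metric, which has constant Gaussian curvature -1.
Scaling a 2D metric by a constant c divides the Gaussian curvature by c,
so K = -1/B = -1/(2) = -0.5000 everywhere (the point (m, s) = (2, 5) is irrelevant:
the curvature is constant).
Scalar curvature in dimension 2: R = 2K = -2/(2) = -1.0000.

-1.0000


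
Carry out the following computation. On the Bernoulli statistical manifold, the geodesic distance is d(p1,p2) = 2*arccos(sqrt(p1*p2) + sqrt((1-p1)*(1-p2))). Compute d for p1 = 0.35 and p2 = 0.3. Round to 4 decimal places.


Geodesic distance on Bernoulli manifold:
d(p1,p2) = 2*arccos(sqrt(p1*p2) + sqrt((1-p1)*(1-p2))).
sqrt(p1*p2) = sqrt(0.35*0.3) = 0.324037.
sqrt((1-p1)*(1-p2)) = sqrt(0.65*0.7) = 0.674537.
arg = 0.324037 + 0.674537 = 0.998574.
d = 2*arccos(0.998574) = 0.1068

0.1068


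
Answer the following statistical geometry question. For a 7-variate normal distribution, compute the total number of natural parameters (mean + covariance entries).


Exponential family dimension calculation:
For 7-dim MVN: mean has 7 params, covariance has 7*8/2 = 28 unique entries.
Total dim = 7 + 28 = 35.

35


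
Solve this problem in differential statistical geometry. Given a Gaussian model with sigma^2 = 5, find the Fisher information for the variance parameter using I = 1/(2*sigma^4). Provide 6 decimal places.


Fisher information for variance: I(sigma^2) = 1/(2*sigma^4).
sigma^2 = 5, so sigma^4 = 25.
I = 1/(2*25) = 1/50 = 0.020000

0.020000


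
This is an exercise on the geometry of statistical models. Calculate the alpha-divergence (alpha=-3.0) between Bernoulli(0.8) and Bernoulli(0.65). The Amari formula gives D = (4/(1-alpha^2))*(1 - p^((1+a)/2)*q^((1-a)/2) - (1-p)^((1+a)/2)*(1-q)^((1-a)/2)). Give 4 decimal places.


Amari alpha-divergence:
D = (4/(1-alpha^2))*(1 - p^((1+a)/2)*q^((1-a)/2) - (1-p)^((1+a)/2)*(1-q)^((1-a)/2)).
alpha = -3.0, p = 0.8, q = 0.65.
e1 = (1+alpha)/2 = -1.0, e2 = (1-alpha)/2 = 2.0.
t1 = p^e1 * q^e2 = 0.8^-1.0 * 0.65^2.0 = 0.528125.
t2 = (1-p)^e1 * (1-q)^e2 = 0.2^-1.0 * 0.35^2.0 = 0.6125.
4/(1-alpha^2) = -0.5.
D = -0.5*(1 - 0.528125 - 0.6125) = 0.0703

0.0703


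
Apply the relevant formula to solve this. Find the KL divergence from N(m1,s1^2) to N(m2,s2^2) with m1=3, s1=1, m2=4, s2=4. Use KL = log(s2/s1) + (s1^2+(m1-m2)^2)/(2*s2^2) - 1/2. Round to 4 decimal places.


KL divergence between normal distributions:
KL = log(s2/s1) + (s1^2 + (m1-m2)^2)/(2*s2^2) - 1/2.
log(4/1) = 1.386294.
(1^2 + (3-4)^2)/(2*4^2) = (1 + 1)/32 = 0.0625.
KL = 1.386294 + 0.0625 - 0.5 = 0.9488

0.9488


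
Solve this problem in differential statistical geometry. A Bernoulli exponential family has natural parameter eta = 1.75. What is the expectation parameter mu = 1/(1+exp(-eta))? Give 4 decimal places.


Dual coordinate (expectation parameter) for Bernoulli:
mu = 1/(1+exp(-eta)).
eta = 1.75.
exp(-eta) = exp(-1.75) = 0.173774.
mu = 1/(1+0.173774) = 0.8520

0.8520


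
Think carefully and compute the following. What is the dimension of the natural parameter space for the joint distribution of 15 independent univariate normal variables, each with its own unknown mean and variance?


Exponential family dimension calculation:
Each univariate normal has two natural parameters (mu/sigma^2 and -1/(2 sigma^2)).
With 15 independent components, dim = 2 * 15 = 30.

30


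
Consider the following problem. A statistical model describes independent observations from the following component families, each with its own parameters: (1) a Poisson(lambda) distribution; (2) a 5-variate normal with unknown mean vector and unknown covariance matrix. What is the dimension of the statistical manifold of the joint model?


The dimension of a statistical manifold equals the number of free
(independent) real parameters of the model. For a product of independent
blocks the parameter counts add.
- Poisson (lambda): 1.
- 5-variate normal: 5 (mean) + 5*6/2 = 15 (symmetric covariance) = 20.
Total = 1 + 20 = 21.
Dimension = 21

21


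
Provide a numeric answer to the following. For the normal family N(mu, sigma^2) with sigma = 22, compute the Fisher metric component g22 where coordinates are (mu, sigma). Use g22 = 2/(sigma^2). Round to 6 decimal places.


For the 2-parameter normal family, the Fisher metric has:
  g11 = 1/sigma^2, g22 = 2/sigma^2.
sigma = 22, sigma^2 = 484.
g22 = 0.004132

0.004132


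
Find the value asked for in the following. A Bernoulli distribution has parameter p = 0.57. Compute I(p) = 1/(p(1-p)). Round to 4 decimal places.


For Bernoulli(p), Fisher information is I(p) = 1/(p*(1-p)).
p = 0.57, 1-p = 0.43.
p*(1-p) = 0.2451.
I(p) = 1/0.2451 = 4.0800

4.0800


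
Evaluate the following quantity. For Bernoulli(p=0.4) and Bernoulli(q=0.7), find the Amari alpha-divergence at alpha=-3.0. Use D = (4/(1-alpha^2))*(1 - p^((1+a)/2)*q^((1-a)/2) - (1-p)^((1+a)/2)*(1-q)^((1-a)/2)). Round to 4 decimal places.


Amari alpha-divergence:
D = (4/(1-alpha^2))*(1 - p^((1+a)/2)*q^((1-a)/2) - (1-p)^((1+a)/2)*(1-q)^((1-a)/2)).
alpha = -3.0, p = 0.4, q = 0.7.
e1 = (1+alpha)/2 = -1.0, e2 = (1-alpha)/2 = 2.0.
t1 = p^e1 * q^e2 = 0.4^-1.0 * 0.7^2.0 = 1.225.
t2 = (1-p)^e1 * (1-q)^e2 = 0.6^-1.0 * 0.3^2.0 = 0.15.
4/(1-alpha^2) = -0.5.
D = -0.5*(1 - 1.225 - 0.15) = 0.1875

0.1875


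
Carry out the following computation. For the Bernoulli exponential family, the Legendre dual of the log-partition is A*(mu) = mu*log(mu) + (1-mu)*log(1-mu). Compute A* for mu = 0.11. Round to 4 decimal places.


Legendre transform for Bernoulli:
A*(mu) = mu*log(mu) + (1-mu)*log(1-mu).
mu = 0.11, 1-mu = 0.89.
mu*log(mu) = 0.11*log(0.11) = -0.2428.
(1-mu)*log(1-mu) = 0.89*log(0.89) = -0.103715.
A* = -0.2428 + -0.103715 = -0.3465

-0.3465


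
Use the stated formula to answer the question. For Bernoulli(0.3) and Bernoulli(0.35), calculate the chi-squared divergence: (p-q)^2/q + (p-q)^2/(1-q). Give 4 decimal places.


Chi-squared divergence between Bernoulli distributions:
chi^2 = (p-q)^2/q + (p-q)^2/(1-q).
p = 0.3, q = 0.35, p-q = -0.05.
(p-q)^2 = 0.0025.
term1 = 0.0025/0.35 = 0.007143.
term2 = 0.0025/0.65 = 0.003846.
chi^2 = 0.007143 + 0.003846 = 0.0110

0.0110


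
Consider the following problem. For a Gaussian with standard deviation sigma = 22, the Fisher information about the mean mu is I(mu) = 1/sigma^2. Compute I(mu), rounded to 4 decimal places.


The Fisher information for the mean of a normal distribution is I(mu) = 1/sigma^2.
sigma = 22, so sigma^2 = 484.
I(mu) = 1/484 = 0.0021

0.0021


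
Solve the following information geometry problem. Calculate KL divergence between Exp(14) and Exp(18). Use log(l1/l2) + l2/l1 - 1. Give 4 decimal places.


KL divergence for exponential family:
KL = log(l1/l2) + l2/l1 - 1.
log(14/18) = -0.251314.
18/14 = 1.285714.
KL = -0.251314 + 1.285714 - 1 = 0.0344

0.0344


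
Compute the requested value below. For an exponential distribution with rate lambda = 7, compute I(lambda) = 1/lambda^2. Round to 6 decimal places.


Fisher information for exponential: I(lambda) = 1/lambda^2.
lambda = 7, lambda^2 = 49.
I = 1/49 = 0.020408

0.020408


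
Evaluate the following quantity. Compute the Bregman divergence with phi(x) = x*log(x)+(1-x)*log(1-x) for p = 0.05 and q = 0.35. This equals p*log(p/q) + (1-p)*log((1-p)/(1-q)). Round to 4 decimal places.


Bregman divergence with negative entropy generator:
D = p*log(p/q) + (1-p)*log((1-p)/(1-q)).
p = 0.05, q = 0.35.
p*log(p/q) = 0.05*log(0.05/0.35) = -0.097296.
(1-p)*log((1-p)/(1-q)) = 0.95*log(0.95/0.65) = 0.360515.
D = -0.097296 + 0.360515 = 0.2632

0.2632


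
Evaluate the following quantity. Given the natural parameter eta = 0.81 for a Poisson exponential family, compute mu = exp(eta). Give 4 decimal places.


Expectation parameter for Poisson exponential family:
mu = exp(eta).
eta = 0.81.
mu = exp(0.81) = 2.2479

2.2479


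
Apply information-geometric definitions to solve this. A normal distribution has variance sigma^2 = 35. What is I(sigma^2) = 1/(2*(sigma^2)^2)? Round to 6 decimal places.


Fisher information for variance: I(sigma^2) = 1/(2*sigma^4).
sigma^2 = 35, so sigma^4 = 1225.
I = 1/(2*1225) = 1/2450 = 0.000408

0.000408


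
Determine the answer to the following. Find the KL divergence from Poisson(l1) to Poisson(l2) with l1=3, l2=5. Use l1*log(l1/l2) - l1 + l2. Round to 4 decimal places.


KL divergence for Poisson:
KL = l1*log(l1/l2) - l1 + l2.
l1 = 3, l2 = 5.
log(3/5) = -0.510826.
l1*log(l1/l2) = 3 * -0.510826 = -1.532477.
KL = -1.532477 - 3 + 5 = 0.4675

0.4675


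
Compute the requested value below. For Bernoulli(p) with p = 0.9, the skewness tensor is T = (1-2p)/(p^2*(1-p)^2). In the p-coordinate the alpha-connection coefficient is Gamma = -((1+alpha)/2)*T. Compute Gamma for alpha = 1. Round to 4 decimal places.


Skewness (Amari-Chentsov) tensor: T = (1-2p)/(p^2*(1-p)^2).
p = 0.9, 1-2p = -0.8, p^2 = 0.81, (1-p)^2 = 0.01.
T = -0.8/(0.81 * 0.01) = -98.765432.
In the p-coordinate, Gamma^(alpha) = Gamma^(0) - (alpha/2)*T with Gamma^(0) = (1/2)*g'(p) = -T/2,
so Gamma^(alpha) = -((1+alpha)/2)*T.
alpha = 1, -(1+alpha)/2 = -1.0.
Gamma = -1.0 * -98.765432 = 98.7654

98.7654


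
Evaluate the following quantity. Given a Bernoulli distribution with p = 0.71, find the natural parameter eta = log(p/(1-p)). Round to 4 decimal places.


Natural parameter for Bernoulli: eta = log(p/(1-p)).
p = 0.71, 1-p = 0.29.
p/(1-p) = 2.448276.
eta = log(2.448276) = 0.8954

0.8954


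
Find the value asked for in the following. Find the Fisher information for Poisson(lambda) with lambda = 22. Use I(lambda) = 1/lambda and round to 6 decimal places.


Fisher information for Poisson: I(lambda) = 1/lambda.
lambda = 22.
I(lambda) = 1/22 = 0.045455

0.045455


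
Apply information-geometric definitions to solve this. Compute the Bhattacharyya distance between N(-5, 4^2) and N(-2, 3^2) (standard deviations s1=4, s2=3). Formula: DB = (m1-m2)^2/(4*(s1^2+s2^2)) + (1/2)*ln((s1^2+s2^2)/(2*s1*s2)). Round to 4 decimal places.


Bhattacharyya distance between two Gaussians:
DB = (m1-m2)^2/(4*(s1^2+s2^2)) + (1/2)*ln((s1^2+s2^2)/(2*s1*s2)).
(m1-m2)^2 = (-3)^2 = 9.
s1^2+s2^2 = 16 + 9 = 25.
term1 = 9/100 = 0.09.
term2 = 0.5*ln(25/24.0) = 0.020411.
DB = 0.09 + 0.020411 = 0.1104

0.1104


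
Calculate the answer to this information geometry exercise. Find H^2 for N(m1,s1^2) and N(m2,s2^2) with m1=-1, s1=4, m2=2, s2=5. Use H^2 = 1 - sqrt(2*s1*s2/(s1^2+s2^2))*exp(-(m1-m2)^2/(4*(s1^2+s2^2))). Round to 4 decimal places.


Squared Hellinger distance for Gaussians:
H^2 = 1 - sqrt(2*s1*s2/(s1^2+s2^2)) * exp(-(m1-m2)^2/(4*(s1^2+s2^2))).
s1^2 = 16, s2^2 = 25, s1^2+s2^2 = 41.
sqrt(2*4*5/(41)) = 0.98773.
(m1-m2)^2 = (-3)^2 = 9.
exp(-9/(4*41)) = exp(-0.054878) = 0.946601.
H^2 = 1 - 0.98773*0.946601 = 0.0650

0.0650


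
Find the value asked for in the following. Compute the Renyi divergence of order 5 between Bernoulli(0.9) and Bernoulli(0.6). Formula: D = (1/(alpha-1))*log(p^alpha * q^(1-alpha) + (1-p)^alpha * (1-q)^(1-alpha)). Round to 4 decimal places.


Renyi divergence of order alpha between Bernoulli distributions:
D = (1/(alpha-1))*log(p^alpha * q^(1-alpha) + (1-p)^alpha * (1-q)^(1-alpha)).
alpha = 5, p = 0.9, q = 0.6.
p^alpha * q^(1-alpha) = 0.9^5 * 0.6^-4 = 4.55625.
(1-p)^alpha * (1-q)^(1-alpha) = 0.1^5 * 0.4^-4 = 0.000391.
sum = 4.55625 + 0.000391 = 4.556641.
D = (1/4)*log(4.556641) = 0.3791

0.3791
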